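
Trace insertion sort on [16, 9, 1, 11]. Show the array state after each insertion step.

First element 16 is already 'sorted'
Insert 9: shifted 1 elements -> [9, 16, 1, 11]
Insert 1: shifted 2 elements -> [1, 9, 16, 11]
Insert 11: shifted 1 elements -> [1, 9, 11, 16]


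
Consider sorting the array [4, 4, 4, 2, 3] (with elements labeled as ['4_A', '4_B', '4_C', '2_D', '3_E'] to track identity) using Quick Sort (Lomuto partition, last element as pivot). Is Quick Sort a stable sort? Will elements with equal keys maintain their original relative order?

Trace Quick Sort on the labeled array (the key is the number; the letter only tracks identity):
  Partition indices 0..4 around pivot 3_E -> [2_D, 3_E, 4_C, 4_A, 4_B]
  Partition indices 2..4 around pivot 4_B -> [2_D, 3_E, 4_C, 4_A, 4_B]
  Partition indices 2..3 around pivot 4_A -> [2_D, 3_E, 4_C, 4_A, 4_B]
Final order: [2_D, 3_E, 4_C, 4_A, 4_B]
Equal keys:
  value 4: originally 4_A, 4_B, 4_C; after sorting 4_C, 4_A, 4_B -> order changed
Equal keys were reordered, so Quick Sort is not stable: partition swaps elements across long distances and can reorder equal keys. (One such input is enough; an unstable sort may happen to preserve order on other inputs, but it gives no guarantee.)
Answer: Not stable


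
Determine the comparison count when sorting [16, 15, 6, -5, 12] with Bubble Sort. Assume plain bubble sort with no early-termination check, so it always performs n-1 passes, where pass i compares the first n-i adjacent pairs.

Pass 1: compare adjacent pairs (0,1)..(3,4) = 4 comparison(s), 4 swap(s) -> [15, 6, -5, 12, 16]
Pass 2: compare adjacent pairs (0,1)..(2,3) = 3 comparison(s), 3 swap(s) -> [6, -5, 12, 15, 16]
Pass 3: compare adjacent pairs (0,1)..(1,2) = 2 comparison(s), 1 swap(s) -> [-5, 6, 12, 15, 16]
Pass 4: compare adjacent pairs (0,1)..(0,1) = 1 comparison(s), 0 swap(s) -> [-5, 6, 12, 15, 16]
Total comparisons: 4 + 3 + 2 + 1 = 10


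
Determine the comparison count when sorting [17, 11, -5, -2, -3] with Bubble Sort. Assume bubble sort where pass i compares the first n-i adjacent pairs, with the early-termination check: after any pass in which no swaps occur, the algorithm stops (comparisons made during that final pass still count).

Pass 1: compare adjacent pairs (0,1)..(3,4) = 4 comparison(s), 4 swap(s) -> [11, -5, -2, -3, 17]
Pass 2: compare adjacent pairs (0,1)..(2,3) = 3 comparison(s), 3 swap(s) -> [-5, -2, -3, 11, 17]
Pass 3: compare adjacent pairs (0,1)..(1,2) = 2 comparison(s), 1 swap(s) -> [-5, -3, -2, 11, 17]
Pass 4: compare adjacent pairs (0,1)..(0,1) = 1 comparison(s), 0 swap(s) -> [-5, -3, -2, 11, 17]
No swaps in this pass, so bubble sort stops here.
Total comparisons: 4 + 3 + 2 + 1 = 10


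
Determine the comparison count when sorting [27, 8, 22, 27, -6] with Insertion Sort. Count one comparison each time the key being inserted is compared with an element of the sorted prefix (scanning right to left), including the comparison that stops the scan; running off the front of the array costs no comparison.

Insert 8: 27 > 8 (shift), reached front = 1 comparison(s) -> [8, 27, 22, 27, -6]
Insert 22: 27 > 22 (shift), 8 <= 22 (stop) = 2 comparison(s) -> [8, 22, 27, 27, -6]
Insert 27: 27 <= 27 (stop) = 1 comparison(s) -> [8, 22, 27, 27, -6]
Insert -6: 27 > -6 (shift), 27 > -6 (shift), 22 > -6 (shift), 8 > -6 (shift), reached front = 4 comparison(s) -> [-6, 8, 22, 27, 27]
Total comparisons: 1 + 2 + 1 + 4 = 8


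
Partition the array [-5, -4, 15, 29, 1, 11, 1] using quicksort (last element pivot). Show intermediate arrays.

Partition 1: pivot=1 at index 3 -> [-5, -4, 1, 1, 15, 11, 29]
Partition 2: pivot=1 at index 2 -> [-5, -4, 1, 1, 15, 11, 29]
Partition 3: pivot=-4 at index 1 -> [-5, -4, 1, 1, 15, 11, 29]
Partition 4: pivot=29 at index 6 -> [-5, -4, 1, 1, 15, 11, 29]
Partition 5: pivot=11 at index 4 -> [-5, -4, 1, 1, 11, 15, 29]


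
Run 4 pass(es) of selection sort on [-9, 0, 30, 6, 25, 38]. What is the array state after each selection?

Pass 1: Select minimum -9 at index 0, swap -> [-9, 0, 30, 6, 25, 38]
Pass 2: Select minimum 0 at index 1, swap -> [-9, 0, 30, 6, 25, 38]
Pass 3: Select minimum 6 at index 3, swap -> [-9, 0, 6, 30, 25, 38]
Pass 4: Select minimum 25 at index 4, swap -> [-9, 0, 6, 25, 30, 38]


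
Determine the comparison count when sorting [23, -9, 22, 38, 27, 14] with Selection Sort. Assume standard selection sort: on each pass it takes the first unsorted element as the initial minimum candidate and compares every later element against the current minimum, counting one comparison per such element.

Pass 1: scan indices 1..5 for the minimum = 5 comparison(s); min is -9, place at index 0 -> [-9, 23, 22, 38, 27, 14]
Pass 2: scan indices 2..5 for the minimum = 4 comparison(s); min is 14, place at index 1 -> [-9, 14, 22, 38, 27, 23]
Pass 3: scan indices 3..5 for the minimum = 3 comparison(s); min is 22, place at index 2 -> [-9, 14, 22, 38, 27, 23]
Pass 4: scan indices 4..5 for the minimum = 2 comparison(s); min is 23, place at index 3 -> [-9, 14, 22, 23, 27, 38]
Pass 5: scan indices 5..5 for the minimum = 1 comparison(s); min is 27, place at index 4 -> [-9, 14, 22, 23, 27, 38]
Selection sort always scans the whole unsorted suffix, so the count is (n-1) + (n-2) + ... + 1 = n(n-1)/2 = 6*5/2 = 15 regardless of the input order.
Total comparisons: 5 + 4 + 3 + 2 + 1 = 15


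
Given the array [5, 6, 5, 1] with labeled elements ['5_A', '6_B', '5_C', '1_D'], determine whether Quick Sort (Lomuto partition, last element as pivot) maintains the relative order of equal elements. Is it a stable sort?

Trace Quick Sort on the labeled array (the key is the number; the letter only tracks identity):
  Partition indices 0..3 around pivot 1_D -> [1_D, 6_B, 5_C, 5_A]
  Partition indices 1..3 around pivot 5_A -> [1_D, 5_C, 5_A, 6_B]
Final order: [1_D, 5_C, 5_A, 6_B]
Equal keys:
  value 5: originally 5_A, 5_C; after sorting 5_C, 5_A -> order changed
Equal keys were reordered, so Quick Sort is not stable: partition swaps elements across long distances and can reorder equal keys. (One such input is enough; an unstable sort may happen to preserve order on other inputs, but it gives no guarantee.)
Answer: Not stable


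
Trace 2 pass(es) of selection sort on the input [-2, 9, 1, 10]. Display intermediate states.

Pass 1: Select minimum -2 at index 0, swap -> [-2, 9, 1, 10]
Pass 2: Select minimum 1 at index 2, swap -> [-2, 1, 9, 10]


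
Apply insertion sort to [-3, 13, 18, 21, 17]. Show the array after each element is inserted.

First element -3 is already 'sorted'
Insert 13: shifted 0 elements -> [-3, 13, 18, 21, 17]
Insert 18: shifted 0 elements -> [-3, 13, 18, 21, 17]
Insert 21: shifted 0 elements -> [-3, 13, 18, 21, 17]
Insert 17: shifted 2 elements -> [-3, 13, 17, 18, 21]


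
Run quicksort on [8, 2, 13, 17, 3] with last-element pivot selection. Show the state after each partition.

Partition 1: pivot=3 at index 1 -> [2, 3, 13, 17, 8]
Partition 2: pivot=8 at index 2 -> [2, 3, 8, 17, 13]
Partition 3: pivot=13 at index 3 -> [2, 3, 8, 13, 17]


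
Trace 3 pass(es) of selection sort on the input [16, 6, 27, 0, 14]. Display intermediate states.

Pass 1: Select minimum 0 at index 3, swap -> [0, 6, 27, 16, 14]
Pass 2: Select minimum 6 at index 1, swap -> [0, 6, 27, 16, 14]
Pass 3: Select minimum 14 at index 4, swap -> [0, 6, 14, 16, 27]


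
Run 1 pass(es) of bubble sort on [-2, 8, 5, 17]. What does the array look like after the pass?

After pass 1: [-2, 5, 8, 17] (1 swaps)
Total swaps: 1


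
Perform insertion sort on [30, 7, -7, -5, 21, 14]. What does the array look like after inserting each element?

First element 30 is already 'sorted'
Insert 7: shifted 1 elements -> [7, 30, -7, -5, 21, 14]
Insert -7: shifted 2 elements -> [-7, 7, 30, -5, 21, 14]
Insert -5: shifted 2 elements -> [-7, -5, 7, 30, 21, 14]
Insert 21: shifted 1 elements -> [-7, -5, 7, 21, 30, 14]
Insert 14: shifted 2 elements -> [-7, -5, 7, 14, 21, 30]


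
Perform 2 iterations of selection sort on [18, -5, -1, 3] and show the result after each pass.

Pass 1: Select minimum -5 at index 1, swap -> [-5, 18, -1, 3]
Pass 2: Select minimum -1 at index 2, swap -> [-5, -1, 18, 3]


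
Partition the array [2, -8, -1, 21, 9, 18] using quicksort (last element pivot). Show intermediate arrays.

Partition 1: pivot=18 at index 4 -> [2, -8, -1, 9, 18, 21]
Partition 2: pivot=9 at index 3 -> [2, -8, -1, 9, 18, 21]
Partition 3: pivot=-1 at index 1 -> [-8, -1, 2, 9, 18, 21]


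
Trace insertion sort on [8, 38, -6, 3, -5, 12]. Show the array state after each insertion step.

First element 8 is already 'sorted'
Insert 38: shifted 0 elements -> [8, 38, -6, 3, -5, 12]
Insert -6: shifted 2 elements -> [-6, 8, 38, 3, -5, 12]
Insert 3: shifted 2 elements -> [-6, 3, 8, 38, -5, 12]
Insert -5: shifted 3 elements -> [-6, -5, 3, 8, 38, 12]
Insert 12: shifted 1 elements -> [-6, -5, 3, 8, 12, 38]


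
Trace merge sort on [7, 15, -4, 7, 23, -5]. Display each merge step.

Divide and conquer:
  Merge [15] + [-4] -> [-4, 15]
  Merge [7] + [-4, 15] -> [-4, 7, 15]
  Merge [23] + [-5] -> [-5, 23]
  Merge [7] + [-5, 23] -> [-5, 7, 23]
  Merge [-4, 7, 15] + [-5, 7, 23] -> [-5, -4, 7, 7, 15, 23]


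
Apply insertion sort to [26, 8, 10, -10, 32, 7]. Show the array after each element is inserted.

First element 26 is already 'sorted'
Insert 8: shifted 1 elements -> [8, 26, 10, -10, 32, 7]
Insert 10: shifted 1 elements -> [8, 10, 26, -10, 32, 7]
Insert -10: shifted 3 elements -> [-10, 8, 10, 26, 32, 7]
Insert 32: shifted 0 elements -> [-10, 8, 10, 26, 32, 7]
Insert 7: shifted 4 elements -> [-10, 7, 8, 10, 26, 32]


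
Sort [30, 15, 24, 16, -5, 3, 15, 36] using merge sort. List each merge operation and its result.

Divide and conquer:
  Merge [30] + [15] -> [15, 30]
  Merge [24] + [16] -> [16, 24]
  Merge [15, 30] + [16, 24] -> [15, 16, 24, 30]
  Merge [-5] + [3] -> [-5, 3]
  Merge [15] + [36] -> [15, 36]
  Merge [-5, 3] + [15, 36] -> [-5, 3, 15, 36]
  Merge [15, 16, 24, 30] + [-5, 3, 15, 36] -> [-5, 3, 15, 15, 16, 24, 30, 36]


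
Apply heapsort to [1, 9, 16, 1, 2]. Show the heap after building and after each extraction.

Build heap: [16, 9, 1, 1, 2]
Extract 16: [9, 2, 1, 1, 16]
Extract 9: [2, 1, 1, 9, 16]
Extract 2: [1, 1, 2, 9, 16]
Extract 1: [1, 1, 2, 9, 16]


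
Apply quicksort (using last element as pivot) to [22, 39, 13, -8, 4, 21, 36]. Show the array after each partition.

Partition 1: pivot=36 at index 5 -> [22, 13, -8, 4, 21, 36, 39]
Partition 2: pivot=21 at index 3 -> [13, -8, 4, 21, 22, 36, 39]
Partition 3: pivot=4 at index 1 -> [-8, 4, 13, 21, 22, 36, 39]


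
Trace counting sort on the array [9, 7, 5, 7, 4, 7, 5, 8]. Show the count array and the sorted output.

Count array: [0, 0, 0, 0, 1, 2, 0, 3, 1, 1]
(count[i] = number of elements equal to i)
Cumulative count: [0, 0, 0, 0, 1, 3, 3, 6, 7, 8]
Sorted: [4, 5, 5, 7, 7, 7, 8, 9]


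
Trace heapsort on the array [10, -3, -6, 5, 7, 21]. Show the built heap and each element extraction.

Build heap: [21, 7, 10, 5, -3, -6]
Extract 21: [10, 7, -6, 5, -3, 21]
Extract 10: [7, 5, -6, -3, 10, 21]
Extract 7: [5, -3, -6, 7, 10, 21]
Extract 5: [-3, -6, 5, 7, 10, 21]
Extract -3: [-6, -3, 5, 7, 10, 21]


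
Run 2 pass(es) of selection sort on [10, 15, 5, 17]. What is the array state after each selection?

Pass 1: Select minimum 5 at index 2, swap -> [5, 15, 10, 17]
Pass 2: Select minimum 10 at index 2, swap -> [5, 10, 15, 17]


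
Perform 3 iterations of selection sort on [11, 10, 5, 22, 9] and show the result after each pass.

Pass 1: Select minimum 5 at index 2, swap -> [5, 10, 11, 22, 9]
Pass 2: Select minimum 9 at index 4, swap -> [5, 9, 11, 22, 10]
Pass 3: Select minimum 10 at index 4, swap -> [5, 9, 10, 22, 11]


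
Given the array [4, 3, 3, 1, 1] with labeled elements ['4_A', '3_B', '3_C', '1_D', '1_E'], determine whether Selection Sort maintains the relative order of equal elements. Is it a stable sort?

Trace Selection Sort on the labeled array (the key is the number; the letter only tracks identity):
  Pass 1: minimum of unsorted part is 1_D at index 3; swap it with 4_A at index 0 -> [1_D, 3_B, 3_C, 4_A, 1_E]
  Pass 2: minimum of unsorted part is 1_E at index 4; swap it with 3_B at index 1 -> [1_D, 1_E, 3_C, 4_A, 3_B]
  Pass 3: minimum 3_C is already at index 2; no swap -> [1_D, 1_E, 3_C, 4_A, 3_B]
  Pass 4: minimum of unsorted part is 3_B at index 4; swap it with 4_A at index 3 -> [1_D, 1_E, 3_C, 3_B, 4_A]
Final order: [1_D, 1_E, 3_C, 3_B, 4_A]
Equal keys:
  value 1: originally 1_D, 1_E; after sorting 1_D, 1_E -> order preserved
  value 3: originally 3_B, 3_C; after sorting 3_C, 3_B -> order changed
Equal keys were reordered, so Selection Sort is not stable: the long-range swap that moves the minimum into place can carry an element past an equal key. (One such input is enough; an unstable sort may happen to preserve order on other inputs, but it gives no guarantee.)
Answer: Not stable


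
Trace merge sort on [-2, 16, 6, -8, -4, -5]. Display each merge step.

Divide and conquer:
  Merge [16] + [6] -> [6, 16]
  Merge [-2] + [6, 16] -> [-2, 6, 16]
  Merge [-4] + [-5] -> [-5, -4]
  Merge [-8] + [-5, -4] -> [-8, -5, -4]
  Merge [-2, 6, 16] + [-8, -5, -4] -> [-8, -5, -4, -2, 6, 16]


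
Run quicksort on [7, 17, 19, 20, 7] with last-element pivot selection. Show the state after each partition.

Partition 1: pivot=7 at index 1 -> [7, 7, 19, 20, 17]
Partition 2: pivot=17 at index 2 -> [7, 7, 17, 20, 19]
Partition 3: pivot=19 at index 3 -> [7, 7, 17, 19, 20]


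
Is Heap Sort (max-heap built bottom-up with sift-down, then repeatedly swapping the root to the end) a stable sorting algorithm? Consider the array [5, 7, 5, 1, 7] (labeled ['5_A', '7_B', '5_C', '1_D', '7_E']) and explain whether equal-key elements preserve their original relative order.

Trace Heap Sort on the labeled array (the key is the number; the letter only tracks identity):
  Build max-heap: [7_B, 7_E, 5_C, 1_D, 5_A]
  Swap root 7_B to index 4, re-heapify first 4 -> [7_E, 5_A, 5_C, 1_D, 7_B]
  Swap root 7_E to index 3, re-heapify first 3 -> [5_A, 1_D, 5_C, 7_E, 7_B]
  Swap root 5_A to index 2, re-heapify first 2 -> [5_C, 1_D, 5_A, 7_E, 7_B]
  Swap root 5_C to index 1, re-heapify first 1 -> [1_D, 5_C, 5_A, 7_E, 7_B]
Final order: [1_D, 5_C, 5_A, 7_E, 7_B]
Equal keys:
  value 5: originally 5_A, 5_C; after sorting 5_C, 5_A -> order changed
  value 7: originally 7_B, 7_E; after sorting 7_E, 7_B -> order changed
Equal keys were reordered, so Heap Sort is not stable: heap construction and root-to-end swaps move elements without regard to the original order of equal keys. (One such input is enough; an unstable sort may happen to preserve order on other inputs, but it gives no guarantee.)
Answer: Not stable


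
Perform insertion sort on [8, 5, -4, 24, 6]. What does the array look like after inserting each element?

First element 8 is already 'sorted'
Insert 5: shifted 1 elements -> [5, 8, -4, 24, 6]
Insert -4: shifted 2 elements -> [-4, 5, 8, 24, 6]
Insert 24: shifted 0 elements -> [-4, 5, 8, 24, 6]
Insert 6: shifted 2 elements -> [-4, 5, 6, 8, 24]


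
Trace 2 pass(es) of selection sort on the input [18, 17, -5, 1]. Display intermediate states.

Pass 1: Select minimum -5 at index 2, swap -> [-5, 17, 18, 1]
Pass 2: Select minimum 1 at index 3, swap -> [-5, 1, 18, 17]


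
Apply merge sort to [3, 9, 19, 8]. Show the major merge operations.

Divide and conquer:
  Merge [3] + [9] -> [3, 9]
  Merge [19] + [8] -> [8, 19]
  Merge [3, 9] + [8, 19] -> [3, 8, 9, 19]


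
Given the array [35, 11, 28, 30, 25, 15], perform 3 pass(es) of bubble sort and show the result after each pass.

After pass 1: [11, 28, 30, 25, 15, 35] (5 swaps)
After pass 2: [11, 28, 25, 15, 30, 35] (2 swaps)
After pass 3: [11, 25, 15, 28, 30, 35] (2 swaps)
Total swaps: 9


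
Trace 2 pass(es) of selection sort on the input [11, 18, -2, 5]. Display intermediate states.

Pass 1: Select minimum -2 at index 2, swap -> [-2, 18, 11, 5]
Pass 2: Select minimum 5 at index 3, swap -> [-2, 5, 11, 18]


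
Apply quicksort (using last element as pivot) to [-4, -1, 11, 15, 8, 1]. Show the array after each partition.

Partition 1: pivot=1 at index 2 -> [-4, -1, 1, 15, 8, 11]
Partition 2: pivot=-1 at index 1 -> [-4, -1, 1, 15, 8, 11]
Partition 3: pivot=11 at index 4 -> [-4, -1, 1, 8, 11, 15]


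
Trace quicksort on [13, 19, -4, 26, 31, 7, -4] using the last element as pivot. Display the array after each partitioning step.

Partition 1: pivot=-4 at index 1 -> [-4, -4, 13, 26, 31, 7, 19]
Partition 2: pivot=19 at index 4 -> [-4, -4, 13, 7, 19, 26, 31]
Partition 3: pivot=7 at index 2 -> [-4, -4, 7, 13, 19, 26, 31]
Partition 4: pivot=31 at index 6 -> [-4, -4, 7, 13, 19, 26, 31]


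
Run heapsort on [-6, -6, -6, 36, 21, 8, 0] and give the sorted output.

Build heap: [36, 21, 8, -6, -6, -6, 0]
Extract 36: [21, 0, 8, -6, -6, -6, 36]
Extract 21: [8, 0, -6, -6, -6, 21, 36]
Extract 8: [0, -6, -6, -6, 8, 21, 36]
Extract 0: [-6, -6, -6, 0, 8, 21, 36]
Extract -6: [-6, -6, -6, 0, 8, 21, 36]
Extract -6: [-6, -6, -6, 0, 8, 21, 36]


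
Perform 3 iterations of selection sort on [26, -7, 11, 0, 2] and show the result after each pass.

Pass 1: Select minimum -7 at index 1, swap -> [-7, 26, 11, 0, 2]
Pass 2: Select minimum 0 at index 3, swap -> [-7, 0, 11, 26, 2]
Pass 3: Select minimum 2 at index 4, swap -> [-7, 0, 2, 26, 11]


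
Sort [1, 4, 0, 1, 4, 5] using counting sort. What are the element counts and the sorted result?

Count array: [1, 2, 0, 0, 2, 1]
(count[i] = number of elements equal to i)
Cumulative count: [1, 3, 3, 3, 5, 6]
Sorted: [0, 1, 1, 4, 4, 5]


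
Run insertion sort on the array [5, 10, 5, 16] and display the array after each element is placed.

First element 5 is already 'sorted'
Insert 10: shifted 0 elements -> [5, 10, 5, 16]
Insert 5: shifted 1 elements -> [5, 5, 10, 16]
Insert 16: shifted 0 elements -> [5, 5, 10, 16]


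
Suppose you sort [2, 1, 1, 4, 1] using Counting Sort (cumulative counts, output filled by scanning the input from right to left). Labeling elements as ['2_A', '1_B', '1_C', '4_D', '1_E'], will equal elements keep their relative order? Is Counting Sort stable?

Trace Counting Sort on the labeled array (the key is the number; the letter only tracks identity):
  Counts for values 0..4: [0, 3, 1, 0, 1]
  Cumulative counts: [0, 3, 4, 4, 5]
  Scan right to left: place 1_E at output index 2
  Scan right to left: place 4_D at output index 4
  Scan right to left: place 1_C at output index 1
  Scan right to left: place 1_B at output index 0
  Scan right to left: place 2_A at output index 3
  Output: [1_B, 1_C, 1_E, 2_A, 4_D]
Equal keys:
  value 1: originally 1_B, 1_C, 1_E; after sorting 1_B, 1_C, 1_E -> order preserved
All equal keys kept their original relative order. Counting Sort is stable: scanning the input right to left with decreasing cumulative counts places later duplicates at later output positions.
Answer: Stable


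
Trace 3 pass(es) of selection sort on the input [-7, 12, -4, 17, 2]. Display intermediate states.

Pass 1: Select minimum -7 at index 0, swap -> [-7, 12, -4, 17, 2]
Pass 2: Select minimum -4 at index 2, swap -> [-7, -4, 12, 17, 2]
Pass 3: Select minimum 2 at index 4, swap -> [-7, -4, 2, 17, 12]


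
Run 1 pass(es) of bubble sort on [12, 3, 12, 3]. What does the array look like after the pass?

After pass 1: [3, 12, 3, 12] (2 swaps)
Total swaps: 2


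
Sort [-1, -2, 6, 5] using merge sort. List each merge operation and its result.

Divide and conquer:
  Merge [-1] + [-2] -> [-2, -1]
  Merge [6] + [5] -> [5, 6]
  Merge [-2, -1] + [5, 6] -> [-2, -1, 5, 6]


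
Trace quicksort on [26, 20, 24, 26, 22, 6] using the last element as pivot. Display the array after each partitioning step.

Partition 1: pivot=6 at index 0 -> [6, 20, 24, 26, 22, 26]
Partition 2: pivot=26 at index 5 -> [6, 20, 24, 26, 22, 26]
Partition 3: pivot=22 at index 2 -> [6, 20, 22, 26, 24, 26]
Partition 4: pivot=24 at index 3 -> [6, 20, 22, 24, 26, 26]


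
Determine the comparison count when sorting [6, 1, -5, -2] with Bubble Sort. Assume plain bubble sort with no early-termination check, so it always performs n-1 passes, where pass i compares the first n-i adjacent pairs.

Pass 1: compare adjacent pairs (0,1)..(2,3) = 3 comparison(s), 3 swap(s) -> [1, -5, -2, 6]
Pass 2: compare adjacent pairs (0,1)..(1,2) = 2 comparison(s), 2 swap(s) -> [-5, -2, 1, 6]
Pass 3: compare adjacent pairs (0,1)..(0,1) = 1 comparison(s), 0 swap(s) -> [-5, -2, 1, 6]
Total comparisons: 3 + 2 + 1 = 6


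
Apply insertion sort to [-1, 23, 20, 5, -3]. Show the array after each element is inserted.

First element -1 is already 'sorted'
Insert 23: shifted 0 elements -> [-1, 23, 20, 5, -3]
Insert 20: shifted 1 elements -> [-1, 20, 23, 5, -3]
Insert 5: shifted 2 elements -> [-1, 5, 20, 23, -3]
Insert -3: shifted 4 elements -> [-3, -1, 5, 20, 23]


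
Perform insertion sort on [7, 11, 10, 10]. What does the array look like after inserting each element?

First element 7 is already 'sorted'
Insert 11: shifted 0 elements -> [7, 11, 10, 10]
Insert 10: shifted 1 elements -> [7, 10, 11, 10]
Insert 10: shifted 1 elements -> [7, 10, 10, 11]


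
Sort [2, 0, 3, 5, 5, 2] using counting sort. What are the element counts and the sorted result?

Count array: [1, 0, 2, 1, 0, 2]
(count[i] = number of elements equal to i)
Cumulative count: [1, 1, 3, 4, 4, 6]
Sorted: [0, 2, 2, 3, 5, 5]


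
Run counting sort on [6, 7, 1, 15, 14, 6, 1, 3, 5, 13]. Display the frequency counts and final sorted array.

Count array: [0, 2, 0, 1, 0, 1, 2, 1, 0, 0, 0, 0, 0, 1, 1, 1]
(count[i] = number of elements equal to i)
Cumulative count: [0, 2, 2, 3, 3, 4, 6, 7, 7, 7, 7, 7, 7, 8, 9, 10]
Sorted: [1, 1, 3, 5, 6, 6, 7, 13, 14, 15]


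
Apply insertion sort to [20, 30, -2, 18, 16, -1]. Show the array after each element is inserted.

First element 20 is already 'sorted'
Insert 30: shifted 0 elements -> [20, 30, -2, 18, 16, -1]
Insert -2: shifted 2 elements -> [-2, 20, 30, 18, 16, -1]
Insert 18: shifted 2 elements -> [-2, 18, 20, 30, 16, -1]
Insert 16: shifted 3 elements -> [-2, 16, 18, 20, 30, -1]
Insert -1: shifted 4 elements -> [-2, -1, 16, 18, 20, 30]


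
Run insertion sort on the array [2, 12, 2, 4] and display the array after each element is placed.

First element 2 is already 'sorted'
Insert 12: shifted 0 elements -> [2, 12, 2, 4]
Insert 2: shifted 1 elements -> [2, 2, 12, 4]
Insert 4: shifted 1 elements -> [2, 2, 4, 12]


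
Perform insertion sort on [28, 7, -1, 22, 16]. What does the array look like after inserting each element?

First element 28 is already 'sorted'
Insert 7: shifted 1 elements -> [7, 28, -1, 22, 16]
Insert -1: shifted 2 elements -> [-1, 7, 28, 22, 16]
Insert 22: shifted 1 elements -> [-1, 7, 22, 28, 16]
Insert 16: shifted 2 elements -> [-1, 7, 16, 22, 28]


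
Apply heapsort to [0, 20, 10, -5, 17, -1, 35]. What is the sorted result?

Build heap: [35, 20, 10, -5, 17, -1, 0]
Extract 35: [20, 17, 10, -5, 0, -1, 35]
Extract 20: [17, 0, 10, -5, -1, 20, 35]
Extract 17: [10, 0, -1, -5, 17, 20, 35]
Extract 10: [0, -5, -1, 10, 17, 20, 35]
Extract 0: [-1, -5, 0, 10, 17, 20, 35]
Extract -1: [-5, -1, 0, 10, 17, 20, 35]


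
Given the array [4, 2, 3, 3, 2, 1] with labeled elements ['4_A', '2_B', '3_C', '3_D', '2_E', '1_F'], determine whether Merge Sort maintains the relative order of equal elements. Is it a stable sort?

Trace Merge Sort on the labeled array (the key is the number; the letter only tracks identity):
  Merge [2_B] + [3_C] -> [2_B, 3_C]
  Merge [4_A] + [2_B, 3_C] -> [2_B, 3_C, 4_A]
  Merge [2_E] + [1_F] -> [1_F, 2_E]
  Merge [3_D] + [1_F, 2_E] -> [1_F, 2_E, 3_D]
  Merge [2_B, 3_C, 4_A] + [1_F, 2_E, 3_D] -> [1_F, 2_B, 2_E, 3_C, 3_D, 4_A]
Final order: [1_F, 2_B, 2_E, 3_C, 3_D, 4_A]
Equal keys:
  value 2: originally 2_B, 2_E; after sorting 2_B, 2_E -> order preserved
  value 3: originally 3_C, 3_D; after sorting 3_C, 3_D -> order preserved
All equal keys kept their original relative order. Merge Sort is stable: when the heads of the two halves are equal the merge takes from the left half first.
Answer: Stable


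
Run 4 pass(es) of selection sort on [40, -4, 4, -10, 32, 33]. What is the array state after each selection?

Pass 1: Select minimum -10 at index 3, swap -> [-10, -4, 4, 40, 32, 33]
Pass 2: Select minimum -4 at index 1, swap -> [-10, -4, 4, 40, 32, 33]
Pass 3: Select minimum 4 at index 2, swap -> [-10, -4, 4, 40, 32, 33]
Pass 4: Select minimum 32 at index 4, swap -> [-10, -4, 4, 32, 40, 33]


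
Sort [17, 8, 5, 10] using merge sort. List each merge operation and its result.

Divide and conquer:
  Merge [17] + [8] -> [8, 17]
  Merge [5] + [10] -> [5, 10]
  Merge [8, 17] + [5, 10] -> [5, 8, 10, 17]


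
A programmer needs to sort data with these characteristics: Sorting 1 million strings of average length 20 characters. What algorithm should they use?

Best choice: MSD radix sort or Mergesort
Reason: MSD radix sort is a non-comparison sort that buckets the strings by successive character positions, running in time proportional to the total number of characters examined rather than O(n log n) string comparisons; mergesort is a stable O(n log n)-comparison alternative that works for arbitrary variable-length keys


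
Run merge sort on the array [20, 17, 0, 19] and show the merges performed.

Divide and conquer:
  Merge [20] + [17] -> [17, 20]
  Merge [0] + [19] -> [0, 19]
  Merge [17, 20] + [0, 19] -> [0, 17, 19, 20]


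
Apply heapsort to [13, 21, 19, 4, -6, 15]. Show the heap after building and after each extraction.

Build heap: [21, 13, 19, 4, -6, 15]
Extract 21: [19, 13, 15, 4, -6, 21]
Extract 19: [15, 13, -6, 4, 19, 21]
Extract 15: [13, 4, -6, 15, 19, 21]
Extract 13: [4, -6, 13, 15, 19, 21]
Extract 4: [-6, 4, 13, 15, 19, 21]


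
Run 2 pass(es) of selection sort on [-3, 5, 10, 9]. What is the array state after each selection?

Pass 1: Select minimum -3 at index 0, swap -> [-3, 5, 10, 9]
Pass 2: Select minimum 5 at index 1, swap -> [-3, 5, 10, 9]


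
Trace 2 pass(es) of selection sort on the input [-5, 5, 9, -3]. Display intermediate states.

Pass 1: Select minimum -5 at index 0, swap -> [-5, 5, 9, -3]
Pass 2: Select minimum -3 at index 3, swap -> [-5, -3, 9, 5]


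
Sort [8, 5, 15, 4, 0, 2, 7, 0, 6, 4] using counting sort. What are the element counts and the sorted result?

Count array: [2, 0, 1, 0, 2, 1, 1, 1, 1, 0, 0, 0, 0, 0, 0, 1]
(count[i] = number of elements equal to i)
Cumulative count: [2, 2, 3, 3, 5, 6, 7, 8, 9, 9, 9, 9, 9, 9, 9, 10]
Sorted: [0, 0, 2, 4, 4, 5, 6, 7, 8, 15]


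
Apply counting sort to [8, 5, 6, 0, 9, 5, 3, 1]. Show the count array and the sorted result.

Count array: [1, 1, 0, 1, 0, 2, 1, 0, 1, 1]
(count[i] = number of elements equal to i)
Cumulative count: [1, 2, 2, 3, 3, 5, 6, 6, 7, 8]
Sorted: [0, 1, 3, 5, 5, 6, 8, 9]


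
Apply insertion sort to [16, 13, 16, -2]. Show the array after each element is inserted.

First element 16 is already 'sorted'
Insert 13: shifted 1 elements -> [13, 16, 16, -2]
Insert 16: shifted 0 elements -> [13, 16, 16, -2]
Insert -2: shifted 3 elements -> [-2, 13, 16, 16]


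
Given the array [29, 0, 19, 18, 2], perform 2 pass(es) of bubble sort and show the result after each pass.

After pass 1: [0, 19, 18, 2, 29] (4 swaps)
After pass 2: [0, 18, 2, 19, 29] (2 swaps)
Total swaps: 6


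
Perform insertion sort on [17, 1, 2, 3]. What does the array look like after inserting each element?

First element 17 is already 'sorted'
Insert 1: shifted 1 elements -> [1, 17, 2, 3]
Insert 2: shifted 1 elements -> [1, 2, 17, 3]
Insert 3: shifted 1 elements -> [1, 2, 3, 17]


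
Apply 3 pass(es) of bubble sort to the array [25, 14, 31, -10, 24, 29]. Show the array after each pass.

After pass 1: [14, 25, -10, 24, 29, 31] (4 swaps)
After pass 2: [14, -10, 24, 25, 29, 31] (2 swaps)
After pass 3: [-10, 14, 24, 25, 29, 31] (1 swaps)
Total swaps: 7


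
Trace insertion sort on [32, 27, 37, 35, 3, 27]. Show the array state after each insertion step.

First element 32 is already 'sorted'
Insert 27: shifted 1 elements -> [27, 32, 37, 35, 3, 27]
Insert 37: shifted 0 elements -> [27, 32, 37, 35, 3, 27]
Insert 35: shifted 1 elements -> [27, 32, 35, 37, 3, 27]
Insert 3: shifted 4 elements -> [3, 27, 32, 35, 37, 27]
Insert 27: shifted 3 elements -> [3, 27, 27, 32, 35, 37]


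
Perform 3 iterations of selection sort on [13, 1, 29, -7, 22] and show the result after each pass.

Pass 1: Select minimum -7 at index 3, swap -> [-7, 1, 29, 13, 22]
Pass 2: Select minimum 1 at index 1, swap -> [-7, 1, 29, 13, 22]
Pass 3: Select minimum 13 at index 3, swap -> [-7, 1, 13, 29, 22]


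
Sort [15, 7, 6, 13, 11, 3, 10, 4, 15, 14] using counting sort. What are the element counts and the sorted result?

Count array: [0, 0, 0, 1, 1, 0, 1, 1, 0, 0, 1, 1, 0, 1, 1, 2]
(count[i] = number of elements equal to i)
Cumulative count: [0, 0, 0, 1, 2, 2, 3, 4, 4, 4, 5, 6, 6, 7, 8, 10]
Sorted: [3, 4, 6, 7, 10, 11, 13, 14, 15, 15]


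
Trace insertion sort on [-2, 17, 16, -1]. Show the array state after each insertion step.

First element -2 is already 'sorted'
Insert 17: shifted 0 elements -> [-2, 17, 16, -1]
Insert 16: shifted 1 elements -> [-2, 16, 17, -1]
Insert -1: shifted 2 elements -> [-2, -1, 16, 17]


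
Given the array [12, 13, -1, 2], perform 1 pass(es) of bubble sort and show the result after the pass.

After pass 1: [12, -1, 2, 13] (2 swaps)
Total swaps: 2


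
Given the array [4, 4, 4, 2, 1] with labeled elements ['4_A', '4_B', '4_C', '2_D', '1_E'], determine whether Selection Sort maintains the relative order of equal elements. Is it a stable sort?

Trace Selection Sort on the labeled array (the key is the number; the letter only tracks identity):
  Pass 1: minimum of unsorted part is 1_E at index 4; swap it with 4_A at index 0 -> [1_E, 4_B, 4_C, 2_D, 4_A]
  Pass 2: minimum of unsorted part is 2_D at index 3; swap it with 4_B at index 1 -> [1_E, 2_D, 4_C, 4_B, 4_A]
  Pass 3: minimum 4_C is already at index 2; no swap -> [1_E, 2_D, 4_C, 4_B, 4_A]
  Pass 4: minimum 4_B is already at index 3; no swap -> [1_E, 2_D, 4_C, 4_B, 4_A]
Final order: [1_E, 2_D, 4_C, 4_B, 4_A]
Equal keys:
  value 4: originally 4_A, 4_B, 4_C; after sorting 4_C, 4_B, 4_A -> order changed
Equal keys were reordered, so Selection Sort is not stable: the long-range swap that moves the minimum into place can carry an element past an equal key. (One such input is enough; an unstable sort may happen to preserve order on other inputs, but it gives no guarantee.)
Answer: Not stable


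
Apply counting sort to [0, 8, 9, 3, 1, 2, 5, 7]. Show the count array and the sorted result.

Count array: [1, 1, 1, 1, 0, 1, 0, 1, 1, 1]
(count[i] = number of elements equal to i)
Cumulative count: [1, 2, 3, 4, 4, 5, 5, 6, 7, 8]
Sorted: [0, 1, 2, 3, 5, 7, 8, 9]


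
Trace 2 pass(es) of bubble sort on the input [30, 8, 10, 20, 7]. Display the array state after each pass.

After pass 1: [8, 10, 20, 7, 30] (4 swaps)
After pass 2: [8, 10, 7, 20, 30] (1 swaps)
Total swaps: 5


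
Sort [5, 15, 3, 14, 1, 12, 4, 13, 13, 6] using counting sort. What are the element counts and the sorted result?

Count array: [0, 1, 0, 1, 1, 1, 1, 0, 0, 0, 0, 0, 1, 2, 1, 1]
(count[i] = number of elements equal to i)
Cumulative count: [0, 1, 1, 2, 3, 4, 5, 5, 5, 5, 5, 5, 6, 8, 9, 10]
Sorted: [1, 3, 4, 5, 6, 12, 13, 13, 14, 15]


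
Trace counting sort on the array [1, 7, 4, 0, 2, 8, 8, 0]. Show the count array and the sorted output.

Count array: [2, 1, 1, 0, 1, 0, 0, 1, 2]
(count[i] = number of elements equal to i)
Cumulative count: [2, 3, 4, 4, 5, 5, 5, 6, 8]
Sorted: [0, 0, 1, 2, 4, 7, 8, 8]


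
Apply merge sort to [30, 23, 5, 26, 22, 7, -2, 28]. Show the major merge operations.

Divide and conquer:
  Merge [30] + [23] -> [23, 30]
  Merge [5] + [26] -> [5, 26]
  Merge [23, 30] + [5, 26] -> [5, 23, 26, 30]
  Merge [22] + [7] -> [7, 22]
  Merge [-2] + [28] -> [-2, 28]
  Merge [7, 22] + [-2, 28] -> [-2, 7, 22, 28]
  Merge [5, 23, 26, 30] + [-2, 7, 22, 28] -> [-2, 5, 7, 22, 23, 26, 28, 30]


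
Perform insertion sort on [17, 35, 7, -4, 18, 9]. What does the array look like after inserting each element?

First element 17 is already 'sorted'
Insert 35: shifted 0 elements -> [17, 35, 7, -4, 18, 9]
Insert 7: shifted 2 elements -> [7, 17, 35, -4, 18, 9]
Insert -4: shifted 3 elements -> [-4, 7, 17, 35, 18, 9]
Insert 18: shifted 1 elements -> [-4, 7, 17, 18, 35, 9]
Insert 9: shifted 3 elements -> [-4, 7, 9, 17, 18, 35]


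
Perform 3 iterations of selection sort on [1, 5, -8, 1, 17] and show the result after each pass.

Pass 1: Select minimum -8 at index 2, swap -> [-8, 5, 1, 1, 17]
Pass 2: Select minimum 1 at index 2, swap -> [-8, 1, 5, 1, 17]
Pass 3: Select minimum 1 at index 3, swap -> [-8, 1, 1, 5, 17]


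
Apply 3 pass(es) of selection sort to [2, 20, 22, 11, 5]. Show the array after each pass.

Pass 1: Select minimum 2 at index 0, swap -> [2, 20, 22, 11, 5]
Pass 2: Select minimum 5 at index 4, swap -> [2, 5, 22, 11, 20]
Pass 3: Select minimum 11 at index 3, swap -> [2, 5, 11, 22, 20]


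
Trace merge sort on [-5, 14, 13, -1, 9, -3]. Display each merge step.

Divide and conquer:
  Merge [14] + [13] -> [13, 14]
  Merge [-5] + [13, 14] -> [-5, 13, 14]
  Merge [9] + [-3] -> [-3, 9]
  Merge [-1] + [-3, 9] -> [-3, -1, 9]
  Merge [-5, 13, 14] + [-3, -1, 9] -> [-5, -3, -1, 9, 13, 14]


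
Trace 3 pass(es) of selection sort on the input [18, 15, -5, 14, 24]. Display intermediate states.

Pass 1: Select minimum -5 at index 2, swap -> [-5, 15, 18, 14, 24]
Pass 2: Select minimum 14 at index 3, swap -> [-5, 14, 18, 15, 24]
Pass 3: Select minimum 15 at index 3, swap -> [-5, 14, 15, 18, 24]


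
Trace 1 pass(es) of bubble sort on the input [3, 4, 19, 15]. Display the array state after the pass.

After pass 1: [3, 4, 15, 19] (1 swaps)
Total swaps: 1


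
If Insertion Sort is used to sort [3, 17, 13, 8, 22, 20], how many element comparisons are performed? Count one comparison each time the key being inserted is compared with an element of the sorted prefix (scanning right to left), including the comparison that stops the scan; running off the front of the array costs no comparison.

Insert 17: 3 <= 17 (stop) = 1 comparison(s) -> [3, 17, 13, 8, 22, 20]
Insert 13: 17 > 13 (shift), 3 <= 13 (stop) = 2 comparison(s) -> [3, 13, 17, 8, 22, 20]
Insert 8: 17 > 8 (shift), 13 > 8 (shift), 3 <= 8 (stop) = 3 comparison(s) -> [3, 8, 13, 17, 22, 20]
Insert 22: 17 <= 22 (stop) = 1 comparison(s) -> [3, 8, 13, 17, 22, 20]
Insert 20: 22 > 20 (shift), 17 <= 20 (stop) = 2 comparison(s) -> [3, 8, 13, 17, 20, 22]
Total comparisons: 1 + 2 + 3 + 1 + 2 = 9


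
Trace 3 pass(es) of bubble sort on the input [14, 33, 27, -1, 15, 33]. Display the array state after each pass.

After pass 1: [14, 27, -1, 15, 33, 33] (3 swaps)
After pass 2: [14, -1, 15, 27, 33, 33] (2 swaps)
After pass 3: [-1, 14, 15, 27, 33, 33] (1 swaps)
Total swaps: 6


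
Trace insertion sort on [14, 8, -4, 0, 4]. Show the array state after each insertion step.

First element 14 is already 'sorted'
Insert 8: shifted 1 elements -> [8, 14, -4, 0, 4]
Insert -4: shifted 2 elements -> [-4, 8, 14, 0, 4]
Insert 0: shifted 2 elements -> [-4, 0, 8, 14, 4]
Insert 4: shifted 2 elements -> [-4, 0, 4, 8, 14]


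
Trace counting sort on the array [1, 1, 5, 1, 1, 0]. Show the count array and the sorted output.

Count array: [1, 4, 0, 0, 0, 1]
(count[i] = number of elements equal to i)
Cumulative count: [1, 5, 5, 5, 5, 6]
Sorted: [0, 1, 1, 1, 1, 5]


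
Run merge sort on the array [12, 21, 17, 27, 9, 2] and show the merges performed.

Divide and conquer:
  Merge [21] + [17] -> [17, 21]
  Merge [12] + [17, 21] -> [12, 17, 21]
  Merge [9] + [2] -> [2, 9]
  Merge [27] + [2, 9] -> [2, 9, 27]
  Merge [12, 17, 21] + [2, 9, 27] -> [2, 9, 12, 17, 21, 27]


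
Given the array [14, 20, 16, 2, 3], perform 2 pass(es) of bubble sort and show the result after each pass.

After pass 1: [14, 16, 2, 3, 20] (3 swaps)
After pass 2: [14, 2, 3, 16, 20] (2 swaps)
Total swaps: 5


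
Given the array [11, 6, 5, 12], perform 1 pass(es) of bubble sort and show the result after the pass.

After pass 1: [6, 5, 11, 12] (2 swaps)
Total swaps: 2


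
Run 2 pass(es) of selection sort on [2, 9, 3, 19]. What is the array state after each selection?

Pass 1: Select minimum 2 at index 0, swap -> [2, 9, 3, 19]
Pass 2: Select minimum 3 at index 2, swap -> [2, 3, 9, 19]


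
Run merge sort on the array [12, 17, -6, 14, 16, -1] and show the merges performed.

Divide and conquer:
  Merge [17] + [-6] -> [-6, 17]
  Merge [12] + [-6, 17] -> [-6, 12, 17]
  Merge [16] + [-1] -> [-1, 16]
  Merge [14] + [-1, 16] -> [-1, 14, 16]
  Merge [-6, 12, 17] + [-1, 14, 16] -> [-6, -1, 12, 14, 16, 17]


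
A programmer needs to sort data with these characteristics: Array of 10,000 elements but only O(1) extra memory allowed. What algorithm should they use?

Best choice: Heapsort
Reason: Heapsort rearranges the array in place using O(1) auxiliary space and still guarantees O(n log n) time; quicksort partitions in place but needs Theta(log n) stack space for recursion (O(n) in the worst case), and mergesort requires O(n) auxiliary space


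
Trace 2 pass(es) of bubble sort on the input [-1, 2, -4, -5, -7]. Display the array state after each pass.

After pass 1: [-1, -4, -5, -7, 2] (3 swaps)
After pass 2: [-4, -5, -7, -1, 2] (3 swaps)
Total swaps: 6


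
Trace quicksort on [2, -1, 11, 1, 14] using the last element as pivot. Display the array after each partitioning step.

Partition 1: pivot=14 at index 4 -> [2, -1, 11, 1, 14]
Partition 2: pivot=1 at index 1 -> [-1, 1, 11, 2, 14]
Partition 3: pivot=2 at index 2 -> [-1, 1, 2, 11, 14]


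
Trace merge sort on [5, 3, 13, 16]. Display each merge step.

Divide and conquer:
  Merge [5] + [3] -> [3, 5]
  Merge [13] + [16] -> [13, 16]
  Merge [3, 5] + [13, 16] -> [3, 5, 13, 16]


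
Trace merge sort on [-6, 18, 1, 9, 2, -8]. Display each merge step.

Divide and conquer:
  Merge [18] + [1] -> [1, 18]
  Merge [-6] + [1, 18] -> [-6, 1, 18]
  Merge [2] + [-8] -> [-8, 2]
  Merge [9] + [-8, 2] -> [-8, 2, 9]
  Merge [-6, 1, 18] + [-8, 2, 9] -> [-8, -6, 1, 2, 9, 18]


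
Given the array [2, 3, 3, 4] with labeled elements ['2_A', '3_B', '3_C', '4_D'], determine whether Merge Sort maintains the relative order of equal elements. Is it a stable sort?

Trace Merge Sort on the labeled array (the key is the number; the letter only tracks identity):
  Merge [2_A] + [3_B] -> [2_A, 3_B]
  Merge [3_C] + [4_D] -> [3_C, 4_D]
  Merge [2_A, 3_B] + [3_C, 4_D] -> [2_A, 3_B, 3_C, 4_D]
Final order: [2_A, 3_B, 3_C, 4_D]
Equal keys:
  value 3: originally 3_B, 3_C; after sorting 3_B, 3_C -> order preserved
All equal keys kept their original relative order. Merge Sort is stable: when the heads of the two halves are equal the merge takes from the left half first.
Answer: Stable


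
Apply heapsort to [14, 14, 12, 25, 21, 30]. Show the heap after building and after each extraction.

Build heap: [30, 25, 14, 14, 21, 12]
Extract 30: [25, 21, 14, 14, 12, 30]
Extract 25: [21, 14, 14, 12, 25, 30]
Extract 21: [14, 12, 14, 21, 25, 30]
Extract 14: [14, 12, 14, 21, 25, 30]
Extract 14: [12, 14, 14, 21, 25, 30]


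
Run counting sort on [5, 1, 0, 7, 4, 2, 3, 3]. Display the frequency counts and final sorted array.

Count array: [1, 1, 1, 2, 1, 1, 0, 1]
(count[i] = number of elements equal to i)
Cumulative count: [1, 2, 3, 5, 6, 7, 7, 8]
Sorted: [0, 1, 2, 3, 3, 4, 5, 7]


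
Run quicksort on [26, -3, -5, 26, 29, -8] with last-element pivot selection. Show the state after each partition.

Partition 1: pivot=-8 at index 0 -> [-8, -3, -5, 26, 29, 26]
Partition 2: pivot=26 at index 4 -> [-8, -3, -5, 26, 26, 29]
Partition 3: pivot=26 at index 3 -> [-8, -3, -5, 26, 26, 29]
Partition 4: pivot=-5 at index 1 -> [-8, -5, -3, 26, 26, 29]


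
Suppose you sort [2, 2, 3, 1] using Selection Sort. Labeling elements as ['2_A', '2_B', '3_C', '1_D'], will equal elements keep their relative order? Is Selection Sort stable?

Trace Selection Sort on the labeled array (the key is the number; the letter only tracks identity):
  Pass 1: minimum of unsorted part is 1_D at index 3; swap it with 2_A at index 0 -> [1_D, 2_B, 3_C, 2_A]
  Pass 2: minimum 2_B is already at index 1; no swap -> [1_D, 2_B, 3_C, 2_A]
  Pass 3: minimum of unsorted part is 2_A at index 3; swap it with 3_C at index 2 -> [1_D, 2_B, 2_A, 3_C]
Final order: [1_D, 2_B, 2_A, 3_C]
Equal keys:
  value 2: originally 2_A, 2_B; after sorting 2_B, 2_A -> order changed
Equal keys were reordered, so Selection Sort is not stable: the long-range swap that moves the minimum into place can carry an element past an equal key. (One such input is enough; an unstable sort may happen to preserve order on other inputs, but it gives no guarantee.)
Answer: Not stable
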